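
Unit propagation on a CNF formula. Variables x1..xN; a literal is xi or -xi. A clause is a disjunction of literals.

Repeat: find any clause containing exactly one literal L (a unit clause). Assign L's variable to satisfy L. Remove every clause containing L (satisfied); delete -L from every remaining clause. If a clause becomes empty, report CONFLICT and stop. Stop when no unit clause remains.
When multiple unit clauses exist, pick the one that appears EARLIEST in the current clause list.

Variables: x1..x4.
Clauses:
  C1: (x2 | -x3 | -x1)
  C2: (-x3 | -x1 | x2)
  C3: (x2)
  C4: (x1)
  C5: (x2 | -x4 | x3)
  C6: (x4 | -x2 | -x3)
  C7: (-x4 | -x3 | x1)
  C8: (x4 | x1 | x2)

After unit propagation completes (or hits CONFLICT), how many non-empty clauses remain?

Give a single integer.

unit clause [2] forces x2=T; simplify:
  drop -2 from [4, -2, -3] -> [4, -3]
  satisfied 5 clause(s); 3 remain; assigned so far: [2]
unit clause [1] forces x1=T; simplify:
  satisfied 2 clause(s); 1 remain; assigned so far: [1, 2]

Answer: 1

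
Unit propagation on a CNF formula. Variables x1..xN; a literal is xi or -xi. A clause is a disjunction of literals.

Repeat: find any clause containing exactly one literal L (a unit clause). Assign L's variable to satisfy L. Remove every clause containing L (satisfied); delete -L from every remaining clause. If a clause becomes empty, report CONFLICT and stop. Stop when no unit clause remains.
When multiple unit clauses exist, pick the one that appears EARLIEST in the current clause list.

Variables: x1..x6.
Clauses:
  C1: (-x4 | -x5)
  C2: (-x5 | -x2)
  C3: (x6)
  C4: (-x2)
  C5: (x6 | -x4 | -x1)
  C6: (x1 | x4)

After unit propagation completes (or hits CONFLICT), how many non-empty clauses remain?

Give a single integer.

Answer: 2

Derivation:
unit clause [6] forces x6=T; simplify:
  satisfied 2 clause(s); 4 remain; assigned so far: [6]
unit clause [-2] forces x2=F; simplify:
  satisfied 2 clause(s); 2 remain; assigned so far: [2, 6]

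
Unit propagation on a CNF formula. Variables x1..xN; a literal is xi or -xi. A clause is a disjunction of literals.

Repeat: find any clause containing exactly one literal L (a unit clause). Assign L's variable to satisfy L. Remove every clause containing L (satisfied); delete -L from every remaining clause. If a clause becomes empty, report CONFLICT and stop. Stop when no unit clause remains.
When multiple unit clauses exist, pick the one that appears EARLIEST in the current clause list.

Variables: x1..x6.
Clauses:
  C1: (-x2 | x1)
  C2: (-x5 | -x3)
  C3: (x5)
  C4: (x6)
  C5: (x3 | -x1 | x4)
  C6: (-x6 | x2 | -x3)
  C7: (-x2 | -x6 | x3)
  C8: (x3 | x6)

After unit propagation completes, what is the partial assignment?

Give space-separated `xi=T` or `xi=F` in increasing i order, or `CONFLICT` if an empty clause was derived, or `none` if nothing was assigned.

Answer: x2=F x3=F x5=T x6=T

Derivation:
unit clause [5] forces x5=T; simplify:
  drop -5 from [-5, -3] -> [-3]
  satisfied 1 clause(s); 7 remain; assigned so far: [5]
unit clause [-3] forces x3=F; simplify:
  drop 3 from [3, -1, 4] -> [-1, 4]
  drop 3 from [-2, -6, 3] -> [-2, -6]
  drop 3 from [3, 6] -> [6]
  satisfied 2 clause(s); 5 remain; assigned so far: [3, 5]
unit clause [6] forces x6=T; simplify:
  drop -6 from [-2, -6] -> [-2]
  satisfied 2 clause(s); 3 remain; assigned so far: [3, 5, 6]
unit clause [-2] forces x2=F; simplify:
  satisfied 2 clause(s); 1 remain; assigned so far: [2, 3, 5, 6]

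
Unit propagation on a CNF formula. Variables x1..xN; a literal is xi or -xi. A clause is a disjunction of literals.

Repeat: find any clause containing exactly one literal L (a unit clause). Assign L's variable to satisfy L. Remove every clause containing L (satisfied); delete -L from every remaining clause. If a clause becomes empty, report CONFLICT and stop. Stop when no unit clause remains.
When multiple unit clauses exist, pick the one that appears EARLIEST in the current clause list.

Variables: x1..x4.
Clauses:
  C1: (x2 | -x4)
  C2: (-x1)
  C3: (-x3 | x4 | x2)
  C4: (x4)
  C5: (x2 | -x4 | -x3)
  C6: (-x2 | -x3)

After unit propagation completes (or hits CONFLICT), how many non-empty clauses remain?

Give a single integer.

Answer: 0

Derivation:
unit clause [-1] forces x1=F; simplify:
  satisfied 1 clause(s); 5 remain; assigned so far: [1]
unit clause [4] forces x4=T; simplify:
  drop -4 from [2, -4] -> [2]
  drop -4 from [2, -4, -3] -> [2, -3]
  satisfied 2 clause(s); 3 remain; assigned so far: [1, 4]
unit clause [2] forces x2=T; simplify:
  drop -2 from [-2, -3] -> [-3]
  satisfied 2 clause(s); 1 remain; assigned so far: [1, 2, 4]
unit clause [-3] forces x3=F; simplify:
  satisfied 1 clause(s); 0 remain; assigned so far: [1, 2, 3, 4]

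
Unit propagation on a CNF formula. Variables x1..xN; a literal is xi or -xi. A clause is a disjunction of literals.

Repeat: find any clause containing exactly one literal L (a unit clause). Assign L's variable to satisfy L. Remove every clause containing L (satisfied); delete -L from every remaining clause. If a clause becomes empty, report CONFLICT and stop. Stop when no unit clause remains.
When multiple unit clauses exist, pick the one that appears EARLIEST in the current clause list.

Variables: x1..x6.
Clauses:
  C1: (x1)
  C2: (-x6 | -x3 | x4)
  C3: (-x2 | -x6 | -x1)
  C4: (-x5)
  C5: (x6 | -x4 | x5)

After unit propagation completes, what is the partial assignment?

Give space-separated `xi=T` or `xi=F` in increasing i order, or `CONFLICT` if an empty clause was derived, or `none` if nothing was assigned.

unit clause [1] forces x1=T; simplify:
  drop -1 from [-2, -6, -1] -> [-2, -6]
  satisfied 1 clause(s); 4 remain; assigned so far: [1]
unit clause [-5] forces x5=F; simplify:
  drop 5 from [6, -4, 5] -> [6, -4]
  satisfied 1 clause(s); 3 remain; assigned so far: [1, 5]

Answer: x1=T x5=F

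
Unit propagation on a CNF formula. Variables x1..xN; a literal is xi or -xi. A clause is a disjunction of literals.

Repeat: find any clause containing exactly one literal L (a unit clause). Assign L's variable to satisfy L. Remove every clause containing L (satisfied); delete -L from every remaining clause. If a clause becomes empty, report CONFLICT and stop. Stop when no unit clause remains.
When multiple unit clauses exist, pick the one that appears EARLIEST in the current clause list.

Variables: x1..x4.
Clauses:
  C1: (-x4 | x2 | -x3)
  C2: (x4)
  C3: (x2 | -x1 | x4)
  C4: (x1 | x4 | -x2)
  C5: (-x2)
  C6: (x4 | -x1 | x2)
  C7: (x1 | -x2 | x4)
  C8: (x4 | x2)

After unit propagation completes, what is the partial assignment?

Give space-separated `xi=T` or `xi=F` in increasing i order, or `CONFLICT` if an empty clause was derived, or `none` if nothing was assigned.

unit clause [4] forces x4=T; simplify:
  drop -4 from [-4, 2, -3] -> [2, -3]
  satisfied 6 clause(s); 2 remain; assigned so far: [4]
unit clause [-2] forces x2=F; simplify:
  drop 2 from [2, -3] -> [-3]
  satisfied 1 clause(s); 1 remain; assigned so far: [2, 4]
unit clause [-3] forces x3=F; simplify:
  satisfied 1 clause(s); 0 remain; assigned so far: [2, 3, 4]

Answer: x2=F x3=F x4=T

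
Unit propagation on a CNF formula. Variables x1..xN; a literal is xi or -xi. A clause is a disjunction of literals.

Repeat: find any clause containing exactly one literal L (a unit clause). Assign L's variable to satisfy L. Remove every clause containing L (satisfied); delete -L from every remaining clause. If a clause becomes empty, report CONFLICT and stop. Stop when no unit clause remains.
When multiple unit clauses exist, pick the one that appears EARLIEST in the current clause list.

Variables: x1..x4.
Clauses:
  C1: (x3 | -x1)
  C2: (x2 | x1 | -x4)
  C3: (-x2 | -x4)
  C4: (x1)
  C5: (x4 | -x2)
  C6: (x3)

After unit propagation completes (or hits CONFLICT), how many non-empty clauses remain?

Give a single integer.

Answer: 2

Derivation:
unit clause [1] forces x1=T; simplify:
  drop -1 from [3, -1] -> [3]
  satisfied 2 clause(s); 4 remain; assigned so far: [1]
unit clause [3] forces x3=T; simplify:
  satisfied 2 clause(s); 2 remain; assigned so far: [1, 3]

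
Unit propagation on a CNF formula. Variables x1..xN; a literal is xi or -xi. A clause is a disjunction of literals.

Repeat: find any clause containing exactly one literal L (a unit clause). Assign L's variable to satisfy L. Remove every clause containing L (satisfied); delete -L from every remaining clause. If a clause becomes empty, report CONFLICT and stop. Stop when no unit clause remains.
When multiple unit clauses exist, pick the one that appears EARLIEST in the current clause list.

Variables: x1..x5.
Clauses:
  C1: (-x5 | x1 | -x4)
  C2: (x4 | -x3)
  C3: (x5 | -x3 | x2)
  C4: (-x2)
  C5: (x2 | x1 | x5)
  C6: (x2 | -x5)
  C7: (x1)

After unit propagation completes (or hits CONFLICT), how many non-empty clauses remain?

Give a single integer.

Answer: 0

Derivation:
unit clause [-2] forces x2=F; simplify:
  drop 2 from [5, -3, 2] -> [5, -3]
  drop 2 from [2, 1, 5] -> [1, 5]
  drop 2 from [2, -5] -> [-5]
  satisfied 1 clause(s); 6 remain; assigned so far: [2]
unit clause [-5] forces x5=F; simplify:
  drop 5 from [5, -3] -> [-3]
  drop 5 from [1, 5] -> [1]
  satisfied 2 clause(s); 4 remain; assigned so far: [2, 5]
unit clause [-3] forces x3=F; simplify:
  satisfied 2 clause(s); 2 remain; assigned so far: [2, 3, 5]
unit clause [1] forces x1=T; simplify:
  satisfied 2 clause(s); 0 remain; assigned so far: [1, 2, 3, 5]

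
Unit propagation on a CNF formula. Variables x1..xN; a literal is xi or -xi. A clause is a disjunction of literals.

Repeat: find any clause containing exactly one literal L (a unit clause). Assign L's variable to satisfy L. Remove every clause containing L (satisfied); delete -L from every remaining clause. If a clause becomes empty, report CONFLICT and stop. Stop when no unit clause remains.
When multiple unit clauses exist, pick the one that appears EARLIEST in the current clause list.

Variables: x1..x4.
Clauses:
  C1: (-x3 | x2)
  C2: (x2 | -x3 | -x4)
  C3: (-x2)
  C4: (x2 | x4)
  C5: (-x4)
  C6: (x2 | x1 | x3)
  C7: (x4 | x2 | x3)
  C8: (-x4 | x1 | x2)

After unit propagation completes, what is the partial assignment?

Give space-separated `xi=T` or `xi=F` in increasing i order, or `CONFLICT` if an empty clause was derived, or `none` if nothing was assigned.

Answer: CONFLICT

Derivation:
unit clause [-2] forces x2=F; simplify:
  drop 2 from [-3, 2] -> [-3]
  drop 2 from [2, -3, -4] -> [-3, -4]
  drop 2 from [2, 4] -> [4]
  drop 2 from [2, 1, 3] -> [1, 3]
  drop 2 from [4, 2, 3] -> [4, 3]
  drop 2 from [-4, 1, 2] -> [-4, 1]
  satisfied 1 clause(s); 7 remain; assigned so far: [2]
unit clause [-3] forces x3=F; simplify:
  drop 3 from [1, 3] -> [1]
  drop 3 from [4, 3] -> [4]
  satisfied 2 clause(s); 5 remain; assigned so far: [2, 3]
unit clause [4] forces x4=T; simplify:
  drop -4 from [-4] -> [] (empty!)
  drop -4 from [-4, 1] -> [1]
  satisfied 2 clause(s); 3 remain; assigned so far: [2, 3, 4]
CONFLICT (empty clause)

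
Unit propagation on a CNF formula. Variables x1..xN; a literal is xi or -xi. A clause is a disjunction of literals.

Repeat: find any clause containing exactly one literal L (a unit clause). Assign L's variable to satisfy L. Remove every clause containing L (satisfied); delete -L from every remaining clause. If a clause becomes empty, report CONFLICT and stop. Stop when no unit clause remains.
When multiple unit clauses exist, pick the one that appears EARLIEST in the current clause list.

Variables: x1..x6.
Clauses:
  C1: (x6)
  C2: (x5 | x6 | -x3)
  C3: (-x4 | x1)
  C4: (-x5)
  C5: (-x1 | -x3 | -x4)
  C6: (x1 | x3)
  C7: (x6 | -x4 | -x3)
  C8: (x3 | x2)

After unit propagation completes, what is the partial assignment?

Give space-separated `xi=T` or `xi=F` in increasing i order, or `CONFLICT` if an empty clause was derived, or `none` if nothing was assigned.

Answer: x5=F x6=T

Derivation:
unit clause [6] forces x6=T; simplify:
  satisfied 3 clause(s); 5 remain; assigned so far: [6]
unit clause [-5] forces x5=F; simplify:
  satisfied 1 clause(s); 4 remain; assigned so far: [5, 6]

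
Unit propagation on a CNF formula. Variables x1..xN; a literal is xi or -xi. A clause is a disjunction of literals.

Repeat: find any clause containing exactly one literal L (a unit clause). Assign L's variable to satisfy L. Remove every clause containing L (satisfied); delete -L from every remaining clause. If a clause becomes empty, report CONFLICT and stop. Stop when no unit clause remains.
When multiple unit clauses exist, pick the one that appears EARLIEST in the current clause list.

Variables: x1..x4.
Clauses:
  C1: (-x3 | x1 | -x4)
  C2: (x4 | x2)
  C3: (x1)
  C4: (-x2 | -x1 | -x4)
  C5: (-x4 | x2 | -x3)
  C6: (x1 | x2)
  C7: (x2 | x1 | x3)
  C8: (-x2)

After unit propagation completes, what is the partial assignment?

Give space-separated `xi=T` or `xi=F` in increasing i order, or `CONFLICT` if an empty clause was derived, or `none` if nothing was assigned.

unit clause [1] forces x1=T; simplify:
  drop -1 from [-2, -1, -4] -> [-2, -4]
  satisfied 4 clause(s); 4 remain; assigned so far: [1]
unit clause [-2] forces x2=F; simplify:
  drop 2 from [4, 2] -> [4]
  drop 2 from [-4, 2, -3] -> [-4, -3]
  satisfied 2 clause(s); 2 remain; assigned so far: [1, 2]
unit clause [4] forces x4=T; simplify:
  drop -4 from [-4, -3] -> [-3]
  satisfied 1 clause(s); 1 remain; assigned so far: [1, 2, 4]
unit clause [-3] forces x3=F; simplify:
  satisfied 1 clause(s); 0 remain; assigned so far: [1, 2, 3, 4]

Answer: x1=T x2=F x3=F x4=T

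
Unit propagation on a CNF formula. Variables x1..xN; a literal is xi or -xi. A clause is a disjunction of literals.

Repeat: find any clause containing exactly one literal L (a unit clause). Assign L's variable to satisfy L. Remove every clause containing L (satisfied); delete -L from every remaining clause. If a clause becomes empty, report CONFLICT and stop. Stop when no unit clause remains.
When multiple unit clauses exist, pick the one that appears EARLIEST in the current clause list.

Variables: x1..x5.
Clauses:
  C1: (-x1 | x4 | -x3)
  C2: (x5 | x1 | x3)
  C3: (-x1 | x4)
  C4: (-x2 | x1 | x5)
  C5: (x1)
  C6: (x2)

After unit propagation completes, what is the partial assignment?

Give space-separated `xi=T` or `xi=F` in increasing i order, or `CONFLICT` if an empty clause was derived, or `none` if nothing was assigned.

unit clause [1] forces x1=T; simplify:
  drop -1 from [-1, 4, -3] -> [4, -3]
  drop -1 from [-1, 4] -> [4]
  satisfied 3 clause(s); 3 remain; assigned so far: [1]
unit clause [4] forces x4=T; simplify:
  satisfied 2 clause(s); 1 remain; assigned so far: [1, 4]
unit clause [2] forces x2=T; simplify:
  satisfied 1 clause(s); 0 remain; assigned so far: [1, 2, 4]

Answer: x1=T x2=T x4=T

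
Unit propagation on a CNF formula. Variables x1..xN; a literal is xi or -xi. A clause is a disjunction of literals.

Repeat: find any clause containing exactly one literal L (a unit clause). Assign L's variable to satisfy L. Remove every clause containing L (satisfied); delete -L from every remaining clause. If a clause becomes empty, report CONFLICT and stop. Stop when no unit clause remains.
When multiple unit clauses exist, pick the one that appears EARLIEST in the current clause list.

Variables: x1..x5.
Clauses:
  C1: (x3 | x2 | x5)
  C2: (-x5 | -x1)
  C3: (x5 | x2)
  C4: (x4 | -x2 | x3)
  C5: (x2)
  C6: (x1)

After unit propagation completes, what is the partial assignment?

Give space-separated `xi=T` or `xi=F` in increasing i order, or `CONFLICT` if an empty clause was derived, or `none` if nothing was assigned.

Answer: x1=T x2=T x5=F

Derivation:
unit clause [2] forces x2=T; simplify:
  drop -2 from [4, -2, 3] -> [4, 3]
  satisfied 3 clause(s); 3 remain; assigned so far: [2]
unit clause [1] forces x1=T; simplify:
  drop -1 from [-5, -1] -> [-5]
  satisfied 1 clause(s); 2 remain; assigned so far: [1, 2]
unit clause [-5] forces x5=F; simplify:
  satisfied 1 clause(s); 1 remain; assigned so far: [1, 2, 5]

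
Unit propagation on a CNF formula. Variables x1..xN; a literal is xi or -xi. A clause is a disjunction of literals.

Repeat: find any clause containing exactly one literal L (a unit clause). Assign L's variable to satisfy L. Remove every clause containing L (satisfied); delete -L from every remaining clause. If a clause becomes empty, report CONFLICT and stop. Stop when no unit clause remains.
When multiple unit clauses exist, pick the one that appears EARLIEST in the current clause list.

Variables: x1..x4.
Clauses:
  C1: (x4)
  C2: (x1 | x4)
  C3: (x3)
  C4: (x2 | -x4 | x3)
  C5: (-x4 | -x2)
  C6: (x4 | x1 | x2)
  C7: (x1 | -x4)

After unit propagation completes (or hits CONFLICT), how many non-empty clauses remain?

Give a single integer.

unit clause [4] forces x4=T; simplify:
  drop -4 from [2, -4, 3] -> [2, 3]
  drop -4 from [-4, -2] -> [-2]
  drop -4 from [1, -4] -> [1]
  satisfied 3 clause(s); 4 remain; assigned so far: [4]
unit clause [3] forces x3=T; simplify:
  satisfied 2 clause(s); 2 remain; assigned so far: [3, 4]
unit clause [-2] forces x2=F; simplify:
  satisfied 1 clause(s); 1 remain; assigned so far: [2, 3, 4]
unit clause [1] forces x1=T; simplify:
  satisfied 1 clause(s); 0 remain; assigned so far: [1, 2, 3, 4]

Answer: 0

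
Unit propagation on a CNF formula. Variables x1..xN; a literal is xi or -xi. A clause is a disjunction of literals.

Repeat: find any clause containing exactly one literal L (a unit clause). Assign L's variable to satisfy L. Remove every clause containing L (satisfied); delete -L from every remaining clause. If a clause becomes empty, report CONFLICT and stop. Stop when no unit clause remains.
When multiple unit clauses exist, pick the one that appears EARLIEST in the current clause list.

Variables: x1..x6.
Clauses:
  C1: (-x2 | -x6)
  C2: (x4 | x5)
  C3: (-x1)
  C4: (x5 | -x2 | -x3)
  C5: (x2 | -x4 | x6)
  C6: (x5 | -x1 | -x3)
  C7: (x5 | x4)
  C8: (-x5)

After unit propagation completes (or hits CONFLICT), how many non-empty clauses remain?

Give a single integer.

Answer: 3

Derivation:
unit clause [-1] forces x1=F; simplify:
  satisfied 2 clause(s); 6 remain; assigned so far: [1]
unit clause [-5] forces x5=F; simplify:
  drop 5 from [4, 5] -> [4]
  drop 5 from [5, -2, -3] -> [-2, -3]
  drop 5 from [5, 4] -> [4]
  satisfied 1 clause(s); 5 remain; assigned so far: [1, 5]
unit clause [4] forces x4=T; simplify:
  drop -4 from [2, -4, 6] -> [2, 6]
  satisfied 2 clause(s); 3 remain; assigned so far: [1, 4, 5]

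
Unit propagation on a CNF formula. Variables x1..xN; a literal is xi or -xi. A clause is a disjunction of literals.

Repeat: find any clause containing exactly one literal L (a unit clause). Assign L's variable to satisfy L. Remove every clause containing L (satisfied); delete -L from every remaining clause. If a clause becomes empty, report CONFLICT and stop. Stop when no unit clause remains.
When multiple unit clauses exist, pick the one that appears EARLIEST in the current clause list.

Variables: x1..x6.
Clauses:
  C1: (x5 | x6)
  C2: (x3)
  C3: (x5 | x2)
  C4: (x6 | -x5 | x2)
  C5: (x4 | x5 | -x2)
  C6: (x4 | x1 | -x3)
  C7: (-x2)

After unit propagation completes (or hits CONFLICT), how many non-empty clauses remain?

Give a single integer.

unit clause [3] forces x3=T; simplify:
  drop -3 from [4, 1, -3] -> [4, 1]
  satisfied 1 clause(s); 6 remain; assigned so far: [3]
unit clause [-2] forces x2=F; simplify:
  drop 2 from [5, 2] -> [5]
  drop 2 from [6, -5, 2] -> [6, -5]
  satisfied 2 clause(s); 4 remain; assigned so far: [2, 3]
unit clause [5] forces x5=T; simplify:
  drop -5 from [6, -5] -> [6]
  satisfied 2 clause(s); 2 remain; assigned so far: [2, 3, 5]
unit clause [6] forces x6=T; simplify:
  satisfied 1 clause(s); 1 remain; assigned so far: [2, 3, 5, 6]

Answer: 1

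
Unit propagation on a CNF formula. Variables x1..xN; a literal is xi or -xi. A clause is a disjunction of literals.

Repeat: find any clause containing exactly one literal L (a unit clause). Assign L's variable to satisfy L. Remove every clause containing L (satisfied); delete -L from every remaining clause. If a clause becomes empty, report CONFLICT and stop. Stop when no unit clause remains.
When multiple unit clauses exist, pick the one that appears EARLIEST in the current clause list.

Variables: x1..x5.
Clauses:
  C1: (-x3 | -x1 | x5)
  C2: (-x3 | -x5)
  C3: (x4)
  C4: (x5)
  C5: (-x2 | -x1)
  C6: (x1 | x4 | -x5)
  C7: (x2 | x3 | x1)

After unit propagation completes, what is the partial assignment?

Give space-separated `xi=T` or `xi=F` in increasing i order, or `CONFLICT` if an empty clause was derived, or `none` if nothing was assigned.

Answer: x3=F x4=T x5=T

Derivation:
unit clause [4] forces x4=T; simplify:
  satisfied 2 clause(s); 5 remain; assigned so far: [4]
unit clause [5] forces x5=T; simplify:
  drop -5 from [-3, -5] -> [-3]
  satisfied 2 clause(s); 3 remain; assigned so far: [4, 5]
unit clause [-3] forces x3=F; simplify:
  drop 3 from [2, 3, 1] -> [2, 1]
  satisfied 1 clause(s); 2 remain; assigned so far: [3, 4, 5]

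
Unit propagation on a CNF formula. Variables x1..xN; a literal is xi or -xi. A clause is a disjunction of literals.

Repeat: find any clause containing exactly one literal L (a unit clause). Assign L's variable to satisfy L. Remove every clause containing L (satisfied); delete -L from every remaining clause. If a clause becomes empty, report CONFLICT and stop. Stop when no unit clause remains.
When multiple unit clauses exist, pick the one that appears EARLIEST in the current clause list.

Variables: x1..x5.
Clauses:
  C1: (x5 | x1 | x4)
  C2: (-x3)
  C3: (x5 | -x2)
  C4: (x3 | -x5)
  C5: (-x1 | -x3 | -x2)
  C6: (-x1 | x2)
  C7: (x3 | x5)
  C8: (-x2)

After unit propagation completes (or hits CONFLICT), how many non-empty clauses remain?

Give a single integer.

Answer: 4

Derivation:
unit clause [-3] forces x3=F; simplify:
  drop 3 from [3, -5] -> [-5]
  drop 3 from [3, 5] -> [5]
  satisfied 2 clause(s); 6 remain; assigned so far: [3]
unit clause [-5] forces x5=F; simplify:
  drop 5 from [5, 1, 4] -> [1, 4]
  drop 5 from [5, -2] -> [-2]
  drop 5 from [5] -> [] (empty!)
  satisfied 1 clause(s); 5 remain; assigned so far: [3, 5]
CONFLICT (empty clause)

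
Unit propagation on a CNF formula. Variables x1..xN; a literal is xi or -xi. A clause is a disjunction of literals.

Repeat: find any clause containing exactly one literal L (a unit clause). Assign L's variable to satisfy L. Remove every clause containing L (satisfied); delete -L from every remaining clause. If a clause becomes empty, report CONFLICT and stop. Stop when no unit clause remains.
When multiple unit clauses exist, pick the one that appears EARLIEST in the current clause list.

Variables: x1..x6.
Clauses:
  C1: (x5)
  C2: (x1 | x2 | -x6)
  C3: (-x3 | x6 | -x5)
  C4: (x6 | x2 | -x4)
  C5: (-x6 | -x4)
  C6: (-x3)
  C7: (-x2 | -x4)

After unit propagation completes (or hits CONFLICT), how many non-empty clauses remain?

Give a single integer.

unit clause [5] forces x5=T; simplify:
  drop -5 from [-3, 6, -5] -> [-3, 6]
  satisfied 1 clause(s); 6 remain; assigned so far: [5]
unit clause [-3] forces x3=F; simplify:
  satisfied 2 clause(s); 4 remain; assigned so far: [3, 5]

Answer: 4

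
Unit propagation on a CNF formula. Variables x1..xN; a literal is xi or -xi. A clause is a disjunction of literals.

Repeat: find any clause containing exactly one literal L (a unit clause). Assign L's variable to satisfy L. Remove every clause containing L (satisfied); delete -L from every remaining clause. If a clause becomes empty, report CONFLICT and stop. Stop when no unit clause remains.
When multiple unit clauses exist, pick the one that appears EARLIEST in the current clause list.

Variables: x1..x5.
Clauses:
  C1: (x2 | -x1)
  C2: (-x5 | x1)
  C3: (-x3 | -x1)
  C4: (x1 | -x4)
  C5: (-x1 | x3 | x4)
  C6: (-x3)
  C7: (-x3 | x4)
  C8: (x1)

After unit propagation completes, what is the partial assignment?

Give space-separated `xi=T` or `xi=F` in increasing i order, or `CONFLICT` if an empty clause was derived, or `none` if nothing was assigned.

unit clause [-3] forces x3=F; simplify:
  drop 3 from [-1, 3, 4] -> [-1, 4]
  satisfied 3 clause(s); 5 remain; assigned so far: [3]
unit clause [1] forces x1=T; simplify:
  drop -1 from [2, -1] -> [2]
  drop -1 from [-1, 4] -> [4]
  satisfied 3 clause(s); 2 remain; assigned so far: [1, 3]
unit clause [2] forces x2=T; simplify:
  satisfied 1 clause(s); 1 remain; assigned so far: [1, 2, 3]
unit clause [4] forces x4=T; simplify:
  satisfied 1 clause(s); 0 remain; assigned so far: [1, 2, 3, 4]

Answer: x1=T x2=T x3=F x4=T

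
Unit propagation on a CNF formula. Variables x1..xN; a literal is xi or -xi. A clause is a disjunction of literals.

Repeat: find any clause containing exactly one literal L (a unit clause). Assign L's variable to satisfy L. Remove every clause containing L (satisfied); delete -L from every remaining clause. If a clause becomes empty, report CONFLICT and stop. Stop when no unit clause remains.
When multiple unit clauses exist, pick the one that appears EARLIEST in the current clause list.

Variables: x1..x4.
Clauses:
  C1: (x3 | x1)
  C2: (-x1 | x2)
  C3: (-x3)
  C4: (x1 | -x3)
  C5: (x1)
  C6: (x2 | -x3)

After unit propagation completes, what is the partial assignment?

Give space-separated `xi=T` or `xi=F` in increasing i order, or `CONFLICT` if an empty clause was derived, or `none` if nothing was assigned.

unit clause [-3] forces x3=F; simplify:
  drop 3 from [3, 1] -> [1]
  satisfied 3 clause(s); 3 remain; assigned so far: [3]
unit clause [1] forces x1=T; simplify:
  drop -1 from [-1, 2] -> [2]
  satisfied 2 clause(s); 1 remain; assigned so far: [1, 3]
unit clause [2] forces x2=T; simplify:
  satisfied 1 clause(s); 0 remain; assigned so far: [1, 2, 3]

Answer: x1=T x2=T x3=F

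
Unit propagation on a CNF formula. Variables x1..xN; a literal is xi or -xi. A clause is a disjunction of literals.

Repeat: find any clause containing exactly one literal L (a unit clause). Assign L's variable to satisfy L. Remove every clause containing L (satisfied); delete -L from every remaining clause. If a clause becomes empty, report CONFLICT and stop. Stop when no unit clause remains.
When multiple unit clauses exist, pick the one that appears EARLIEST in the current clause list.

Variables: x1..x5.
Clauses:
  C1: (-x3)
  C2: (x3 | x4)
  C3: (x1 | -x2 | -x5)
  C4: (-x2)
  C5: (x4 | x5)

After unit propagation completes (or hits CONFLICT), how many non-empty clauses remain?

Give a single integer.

unit clause [-3] forces x3=F; simplify:
  drop 3 from [3, 4] -> [4]
  satisfied 1 clause(s); 4 remain; assigned so far: [3]
unit clause [4] forces x4=T; simplify:
  satisfied 2 clause(s); 2 remain; assigned so far: [3, 4]
unit clause [-2] forces x2=F; simplify:
  satisfied 2 clause(s); 0 remain; assigned so far: [2, 3, 4]

Answer: 0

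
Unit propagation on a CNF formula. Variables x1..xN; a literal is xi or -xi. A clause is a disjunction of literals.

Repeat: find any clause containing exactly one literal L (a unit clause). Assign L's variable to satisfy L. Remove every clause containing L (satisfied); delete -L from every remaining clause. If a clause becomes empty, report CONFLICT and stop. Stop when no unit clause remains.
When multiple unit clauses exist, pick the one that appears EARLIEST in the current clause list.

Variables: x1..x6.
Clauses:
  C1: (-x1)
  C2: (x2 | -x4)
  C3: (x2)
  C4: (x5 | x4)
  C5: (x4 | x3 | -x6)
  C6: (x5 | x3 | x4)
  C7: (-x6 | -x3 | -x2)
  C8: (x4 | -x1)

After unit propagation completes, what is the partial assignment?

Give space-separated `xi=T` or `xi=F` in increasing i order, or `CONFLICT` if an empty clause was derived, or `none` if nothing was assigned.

unit clause [-1] forces x1=F; simplify:
  satisfied 2 clause(s); 6 remain; assigned so far: [1]
unit clause [2] forces x2=T; simplify:
  drop -2 from [-6, -3, -2] -> [-6, -3]
  satisfied 2 clause(s); 4 remain; assigned so far: [1, 2]

Answer: x1=F x2=T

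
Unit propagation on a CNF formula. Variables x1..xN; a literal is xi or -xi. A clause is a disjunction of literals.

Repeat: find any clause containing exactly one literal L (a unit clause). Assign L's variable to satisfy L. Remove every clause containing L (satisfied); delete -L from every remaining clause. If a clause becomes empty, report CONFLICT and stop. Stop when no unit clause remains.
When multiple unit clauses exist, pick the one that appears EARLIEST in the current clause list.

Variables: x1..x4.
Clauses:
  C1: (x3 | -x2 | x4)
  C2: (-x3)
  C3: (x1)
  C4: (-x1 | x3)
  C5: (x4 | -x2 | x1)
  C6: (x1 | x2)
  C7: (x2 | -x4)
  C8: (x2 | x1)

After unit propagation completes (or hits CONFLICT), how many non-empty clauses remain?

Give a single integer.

unit clause [-3] forces x3=F; simplify:
  drop 3 from [3, -2, 4] -> [-2, 4]
  drop 3 from [-1, 3] -> [-1]
  satisfied 1 clause(s); 7 remain; assigned so far: [3]
unit clause [1] forces x1=T; simplify:
  drop -1 from [-1] -> [] (empty!)
  satisfied 4 clause(s); 3 remain; assigned so far: [1, 3]
CONFLICT (empty clause)

Answer: 2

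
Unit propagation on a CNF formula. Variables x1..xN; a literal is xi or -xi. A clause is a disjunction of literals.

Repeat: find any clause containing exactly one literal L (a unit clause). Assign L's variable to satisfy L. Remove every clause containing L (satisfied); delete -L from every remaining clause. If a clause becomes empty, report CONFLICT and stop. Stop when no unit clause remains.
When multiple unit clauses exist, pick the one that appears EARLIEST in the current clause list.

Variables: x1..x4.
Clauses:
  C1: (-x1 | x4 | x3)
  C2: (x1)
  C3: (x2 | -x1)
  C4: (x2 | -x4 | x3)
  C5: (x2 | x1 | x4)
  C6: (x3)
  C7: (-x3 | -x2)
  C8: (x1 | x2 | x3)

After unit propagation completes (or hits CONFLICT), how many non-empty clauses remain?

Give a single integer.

Answer: 0

Derivation:
unit clause [1] forces x1=T; simplify:
  drop -1 from [-1, 4, 3] -> [4, 3]
  drop -1 from [2, -1] -> [2]
  satisfied 3 clause(s); 5 remain; assigned so far: [1]
unit clause [2] forces x2=T; simplify:
  drop -2 from [-3, -2] -> [-3]
  satisfied 2 clause(s); 3 remain; assigned so far: [1, 2]
unit clause [3] forces x3=T; simplify:
  drop -3 from [-3] -> [] (empty!)
  satisfied 2 clause(s); 1 remain; assigned so far: [1, 2, 3]
CONFLICT (empty clause)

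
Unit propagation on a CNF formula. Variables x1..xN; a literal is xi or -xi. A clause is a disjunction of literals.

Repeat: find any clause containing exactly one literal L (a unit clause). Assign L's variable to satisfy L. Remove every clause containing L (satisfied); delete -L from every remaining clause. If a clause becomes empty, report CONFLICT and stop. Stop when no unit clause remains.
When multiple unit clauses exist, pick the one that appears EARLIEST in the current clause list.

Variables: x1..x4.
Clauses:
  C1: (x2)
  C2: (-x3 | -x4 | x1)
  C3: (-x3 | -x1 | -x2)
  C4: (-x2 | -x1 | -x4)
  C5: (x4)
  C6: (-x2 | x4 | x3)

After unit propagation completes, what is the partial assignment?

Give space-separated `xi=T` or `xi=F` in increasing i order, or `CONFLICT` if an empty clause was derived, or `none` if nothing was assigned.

Answer: x1=F x2=T x3=F x4=T

Derivation:
unit clause [2] forces x2=T; simplify:
  drop -2 from [-3, -1, -2] -> [-3, -1]
  drop -2 from [-2, -1, -4] -> [-1, -4]
  drop -2 from [-2, 4, 3] -> [4, 3]
  satisfied 1 clause(s); 5 remain; assigned so far: [2]
unit clause [4] forces x4=T; simplify:
  drop -4 from [-3, -4, 1] -> [-3, 1]
  drop -4 from [-1, -4] -> [-1]
  satisfied 2 clause(s); 3 remain; assigned so far: [2, 4]
unit clause [-1] forces x1=F; simplify:
  drop 1 from [-3, 1] -> [-3]
  satisfied 2 clause(s); 1 remain; assigned so far: [1, 2, 4]
unit clause [-3] forces x3=F; simplify:
  satisfied 1 clause(s); 0 remain; assigned so far: [1, 2, 3, 4]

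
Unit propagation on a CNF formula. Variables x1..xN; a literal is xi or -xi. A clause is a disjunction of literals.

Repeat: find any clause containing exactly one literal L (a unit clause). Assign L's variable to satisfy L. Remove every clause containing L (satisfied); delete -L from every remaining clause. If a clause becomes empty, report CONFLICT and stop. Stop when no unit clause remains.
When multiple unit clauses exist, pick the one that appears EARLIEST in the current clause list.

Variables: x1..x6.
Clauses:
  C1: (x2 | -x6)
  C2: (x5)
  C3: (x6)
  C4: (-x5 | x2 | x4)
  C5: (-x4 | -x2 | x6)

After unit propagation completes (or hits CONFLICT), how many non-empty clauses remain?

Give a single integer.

Answer: 0

Derivation:
unit clause [5] forces x5=T; simplify:
  drop -5 from [-5, 2, 4] -> [2, 4]
  satisfied 1 clause(s); 4 remain; assigned so far: [5]
unit clause [6] forces x6=T; simplify:
  drop -6 from [2, -6] -> [2]
  satisfied 2 clause(s); 2 remain; assigned so far: [5, 6]
unit clause [2] forces x2=T; simplify:
  satisfied 2 clause(s); 0 remain; assigned so far: [2, 5, 6]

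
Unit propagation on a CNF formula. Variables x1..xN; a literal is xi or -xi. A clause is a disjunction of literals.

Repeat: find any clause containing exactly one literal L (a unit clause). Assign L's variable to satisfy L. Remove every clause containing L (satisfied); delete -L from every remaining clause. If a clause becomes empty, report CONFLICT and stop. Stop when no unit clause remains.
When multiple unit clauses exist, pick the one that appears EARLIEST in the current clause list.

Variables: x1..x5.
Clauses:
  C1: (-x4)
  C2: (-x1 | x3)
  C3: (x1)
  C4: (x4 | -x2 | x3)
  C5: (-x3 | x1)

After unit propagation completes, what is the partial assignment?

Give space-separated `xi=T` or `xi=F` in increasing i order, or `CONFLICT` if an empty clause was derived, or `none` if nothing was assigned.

Answer: x1=T x3=T x4=F

Derivation:
unit clause [-4] forces x4=F; simplify:
  drop 4 from [4, -2, 3] -> [-2, 3]
  satisfied 1 clause(s); 4 remain; assigned so far: [4]
unit clause [1] forces x1=T; simplify:
  drop -1 from [-1, 3] -> [3]
  satisfied 2 clause(s); 2 remain; assigned so far: [1, 4]
unit clause [3] forces x3=T; simplify:
  satisfied 2 clause(s); 0 remain; assigned so far: [1, 3, 4]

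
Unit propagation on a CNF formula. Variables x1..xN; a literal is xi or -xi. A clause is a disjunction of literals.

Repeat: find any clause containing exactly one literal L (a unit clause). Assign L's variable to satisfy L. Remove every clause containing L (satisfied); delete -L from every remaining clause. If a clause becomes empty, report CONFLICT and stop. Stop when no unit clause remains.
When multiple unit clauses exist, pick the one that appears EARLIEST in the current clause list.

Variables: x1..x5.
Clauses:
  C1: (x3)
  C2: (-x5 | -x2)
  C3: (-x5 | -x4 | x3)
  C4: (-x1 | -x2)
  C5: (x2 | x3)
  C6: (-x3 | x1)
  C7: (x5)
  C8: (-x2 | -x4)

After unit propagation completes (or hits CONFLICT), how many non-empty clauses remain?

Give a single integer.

unit clause [3] forces x3=T; simplify:
  drop -3 from [-3, 1] -> [1]
  satisfied 3 clause(s); 5 remain; assigned so far: [3]
unit clause [1] forces x1=T; simplify:
  drop -1 from [-1, -2] -> [-2]
  satisfied 1 clause(s); 4 remain; assigned so far: [1, 3]
unit clause [-2] forces x2=F; simplify:
  satisfied 3 clause(s); 1 remain; assigned so far: [1, 2, 3]
unit clause [5] forces x5=T; simplify:
  satisfied 1 clause(s); 0 remain; assigned so far: [1, 2, 3, 5]

Answer: 0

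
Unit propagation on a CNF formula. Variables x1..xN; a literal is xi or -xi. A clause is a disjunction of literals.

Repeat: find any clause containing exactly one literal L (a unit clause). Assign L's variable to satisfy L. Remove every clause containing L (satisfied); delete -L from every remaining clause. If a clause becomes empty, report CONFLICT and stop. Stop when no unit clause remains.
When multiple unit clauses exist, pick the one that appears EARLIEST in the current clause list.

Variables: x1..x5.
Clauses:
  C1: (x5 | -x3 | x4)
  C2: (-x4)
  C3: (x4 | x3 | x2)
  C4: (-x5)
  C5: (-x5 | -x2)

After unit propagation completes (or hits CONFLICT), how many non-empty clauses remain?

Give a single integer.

Answer: 0

Derivation:
unit clause [-4] forces x4=F; simplify:
  drop 4 from [5, -3, 4] -> [5, -3]
  drop 4 from [4, 3, 2] -> [3, 2]
  satisfied 1 clause(s); 4 remain; assigned so far: [4]
unit clause [-5] forces x5=F; simplify:
  drop 5 from [5, -3] -> [-3]
  satisfied 2 clause(s); 2 remain; assigned so far: [4, 5]
unit clause [-3] forces x3=F; simplify:
  drop 3 from [3, 2] -> [2]
  satisfied 1 clause(s); 1 remain; assigned so far: [3, 4, 5]
unit clause [2] forces x2=T; simplify:
  satisfied 1 clause(s); 0 remain; assigned so far: [2, 3, 4, 5]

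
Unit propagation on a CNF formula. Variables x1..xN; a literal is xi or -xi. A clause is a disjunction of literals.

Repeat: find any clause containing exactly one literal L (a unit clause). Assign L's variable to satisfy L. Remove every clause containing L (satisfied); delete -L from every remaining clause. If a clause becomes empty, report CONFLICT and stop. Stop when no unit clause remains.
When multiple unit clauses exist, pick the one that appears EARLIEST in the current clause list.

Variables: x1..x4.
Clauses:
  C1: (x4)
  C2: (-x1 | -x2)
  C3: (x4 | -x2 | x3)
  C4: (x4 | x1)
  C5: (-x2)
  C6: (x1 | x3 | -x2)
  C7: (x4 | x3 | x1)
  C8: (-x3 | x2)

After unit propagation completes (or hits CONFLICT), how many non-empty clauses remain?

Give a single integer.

Answer: 0

Derivation:
unit clause [4] forces x4=T; simplify:
  satisfied 4 clause(s); 4 remain; assigned so far: [4]
unit clause [-2] forces x2=F; simplify:
  drop 2 from [-3, 2] -> [-3]
  satisfied 3 clause(s); 1 remain; assigned so far: [2, 4]
unit clause [-3] forces x3=F; simplify:
  satisfied 1 clause(s); 0 remain; assigned so far: [2, 3, 4]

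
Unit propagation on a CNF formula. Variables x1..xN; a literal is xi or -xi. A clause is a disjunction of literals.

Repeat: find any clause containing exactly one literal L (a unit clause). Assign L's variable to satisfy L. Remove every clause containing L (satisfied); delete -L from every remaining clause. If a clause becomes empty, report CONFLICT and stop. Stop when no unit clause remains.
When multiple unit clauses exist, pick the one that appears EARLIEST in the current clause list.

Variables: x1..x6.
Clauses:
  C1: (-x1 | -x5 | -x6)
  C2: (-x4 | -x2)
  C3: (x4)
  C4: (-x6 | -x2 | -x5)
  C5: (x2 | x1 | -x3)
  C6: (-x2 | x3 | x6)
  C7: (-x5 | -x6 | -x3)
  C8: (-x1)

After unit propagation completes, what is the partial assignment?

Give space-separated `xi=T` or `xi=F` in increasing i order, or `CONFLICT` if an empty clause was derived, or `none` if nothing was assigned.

Answer: x1=F x2=F x3=F x4=T

Derivation:
unit clause [4] forces x4=T; simplify:
  drop -4 from [-4, -2] -> [-2]
  satisfied 1 clause(s); 7 remain; assigned so far: [4]
unit clause [-2] forces x2=F; simplify:
  drop 2 from [2, 1, -3] -> [1, -3]
  satisfied 3 clause(s); 4 remain; assigned so far: [2, 4]
unit clause [-1] forces x1=F; simplify:
  drop 1 from [1, -3] -> [-3]
  satisfied 2 clause(s); 2 remain; assigned so far: [1, 2, 4]
unit clause [-3] forces x3=F; simplify:
  satisfied 2 clause(s); 0 remain; assigned so far: [1, 2, 3, 4]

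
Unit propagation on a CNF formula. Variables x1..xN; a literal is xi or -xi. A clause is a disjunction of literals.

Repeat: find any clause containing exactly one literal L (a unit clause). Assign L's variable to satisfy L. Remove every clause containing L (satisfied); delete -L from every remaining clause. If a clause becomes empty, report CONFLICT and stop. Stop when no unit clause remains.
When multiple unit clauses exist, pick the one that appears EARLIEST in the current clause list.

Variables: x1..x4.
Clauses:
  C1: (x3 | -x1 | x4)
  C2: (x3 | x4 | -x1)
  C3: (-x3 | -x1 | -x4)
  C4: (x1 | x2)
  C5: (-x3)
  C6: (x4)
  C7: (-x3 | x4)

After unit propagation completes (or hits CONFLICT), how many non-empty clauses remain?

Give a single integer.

unit clause [-3] forces x3=F; simplify:
  drop 3 from [3, -1, 4] -> [-1, 4]
  drop 3 from [3, 4, -1] -> [4, -1]
  satisfied 3 clause(s); 4 remain; assigned so far: [3]
unit clause [4] forces x4=T; simplify:
  satisfied 3 clause(s); 1 remain; assigned so far: [3, 4]

Answer: 1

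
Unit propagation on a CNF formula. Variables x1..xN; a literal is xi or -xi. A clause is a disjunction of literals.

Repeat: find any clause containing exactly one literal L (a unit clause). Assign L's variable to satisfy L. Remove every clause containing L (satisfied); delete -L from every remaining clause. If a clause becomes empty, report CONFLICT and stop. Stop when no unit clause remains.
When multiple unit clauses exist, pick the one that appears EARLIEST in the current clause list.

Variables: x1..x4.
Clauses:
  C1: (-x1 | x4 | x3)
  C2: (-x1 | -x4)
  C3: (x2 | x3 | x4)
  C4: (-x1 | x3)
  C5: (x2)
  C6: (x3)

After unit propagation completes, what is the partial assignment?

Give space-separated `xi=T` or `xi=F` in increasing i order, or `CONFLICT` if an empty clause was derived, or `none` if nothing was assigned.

Answer: x2=T x3=T

Derivation:
unit clause [2] forces x2=T; simplify:
  satisfied 2 clause(s); 4 remain; assigned so far: [2]
unit clause [3] forces x3=T; simplify:
  satisfied 3 clause(s); 1 remain; assigned so far: [2, 3]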